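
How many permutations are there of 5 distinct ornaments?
5! = 120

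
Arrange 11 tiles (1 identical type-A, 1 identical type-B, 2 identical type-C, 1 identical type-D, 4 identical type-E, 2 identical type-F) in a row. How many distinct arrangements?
11! / (1! × 1! × 2! × 1! × 4! × 2!) = 415800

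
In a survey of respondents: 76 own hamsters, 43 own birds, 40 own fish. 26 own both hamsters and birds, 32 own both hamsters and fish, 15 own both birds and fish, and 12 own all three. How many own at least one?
|A∪B∪C| = 76+43+40-26-32-15+12 = 98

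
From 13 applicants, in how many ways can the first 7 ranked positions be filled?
P(13,7) = 13!/(13-7)! = 8648640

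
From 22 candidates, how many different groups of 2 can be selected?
C(22,2) = 22!/(2!×20!) = 231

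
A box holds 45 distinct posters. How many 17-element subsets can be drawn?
C(45,17) = 45!/(17!×28!) = 1103068603890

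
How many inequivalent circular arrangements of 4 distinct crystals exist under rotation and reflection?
(4-1)!/2 = 6/2 = 3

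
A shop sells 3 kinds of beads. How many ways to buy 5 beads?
C(5+3-1, 3-1) = C(7, 2) = 21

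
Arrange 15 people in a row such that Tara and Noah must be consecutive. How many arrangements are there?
Treat the 2 as one block: (15-2+1)! × 2! = 87178291200 × 2 = 174356582400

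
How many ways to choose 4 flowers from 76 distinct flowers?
C(76,4) = 76!/(4!×72!) = 1282975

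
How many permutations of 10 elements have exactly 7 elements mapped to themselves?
Choose the 7 fixed points C(10,7) = 120, derange the rest: !3 = Σ_{j=0}^{3} (-1)^j·3!/j! = 6 - 6 + 3 - 1 = 2. Product = 120 × 2 = 240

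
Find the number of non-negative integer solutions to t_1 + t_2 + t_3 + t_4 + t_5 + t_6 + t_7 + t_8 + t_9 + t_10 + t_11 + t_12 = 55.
C(55+12-1, 12-1) = C(66, 11) = 1074082795968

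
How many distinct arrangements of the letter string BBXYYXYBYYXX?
12! / (4! × 5! × 3!) = 27720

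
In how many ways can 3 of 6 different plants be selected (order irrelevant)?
C(6,3) = 6!/(3!×3!) = 20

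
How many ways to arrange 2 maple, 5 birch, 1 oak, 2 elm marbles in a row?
10! / (2! × 5! × 1! × 2!) = 7560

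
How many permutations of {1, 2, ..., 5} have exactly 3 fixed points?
Choose the 3 fixed points C(5,3) = 10, derange the rest: !2 = Σ_{j=0}^{2} (-1)^j·2!/j! = 2 - 2 + 1 = 1. Product = 10 × 1 = 10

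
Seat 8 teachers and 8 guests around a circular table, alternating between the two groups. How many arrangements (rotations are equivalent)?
Fix one of the teachers: (8-1)! ways for the remaining teachers, × 8! ways for the guests = 5040 × 40320 = 203212800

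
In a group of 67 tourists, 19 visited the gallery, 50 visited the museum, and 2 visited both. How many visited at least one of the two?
|A∪B| = |A| + |B| - |A∩B| = 19 + 50 - 2 = 67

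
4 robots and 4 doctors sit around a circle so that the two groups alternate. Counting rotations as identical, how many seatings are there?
Fix one of the robots: (4-1)! ways for the remaining robots, × 4! ways for the doctors = 6 × 24 = 144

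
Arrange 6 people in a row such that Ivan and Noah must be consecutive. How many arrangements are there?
Treat the 2 as one block: (6-2+1)! × 2! = 120 × 2 = 240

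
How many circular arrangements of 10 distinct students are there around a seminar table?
Circular: fix one position, arrange the rest. (10-1)! = 362880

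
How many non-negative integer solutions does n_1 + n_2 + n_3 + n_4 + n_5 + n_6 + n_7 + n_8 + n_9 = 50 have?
C(50+9-1, 9-1) = C(58, 8) = 1916797311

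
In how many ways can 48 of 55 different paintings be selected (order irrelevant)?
C(55,48) = 55!/(48!×7!) = 202927725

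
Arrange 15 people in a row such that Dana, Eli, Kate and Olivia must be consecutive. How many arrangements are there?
Treat the 4 as one block: (15-4+1)! × 4! = 479001600 × 24 = 11496038400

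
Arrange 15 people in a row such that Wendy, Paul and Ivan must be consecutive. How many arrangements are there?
Treat the 3 as one block: (15-3+1)! × 3! = 6227020800 × 6 = 37362124800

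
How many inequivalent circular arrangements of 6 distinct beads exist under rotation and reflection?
(6-1)!/2 = 120/2 = 60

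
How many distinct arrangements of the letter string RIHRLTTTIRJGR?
13! / (4! × 1! × 1! × 3! × 1! × 1! × 2!) = 21621600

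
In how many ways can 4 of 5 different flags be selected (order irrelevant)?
C(5,4) = 5!/(4!×1!) = 5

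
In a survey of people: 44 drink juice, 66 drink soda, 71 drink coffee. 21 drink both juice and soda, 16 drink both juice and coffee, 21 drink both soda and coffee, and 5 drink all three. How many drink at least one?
|A∪B∪C| = 44+66+71-21-16-21+5 = 128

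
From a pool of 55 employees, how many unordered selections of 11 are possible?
C(55,11) = 55!/(11!×44!) = 119653565850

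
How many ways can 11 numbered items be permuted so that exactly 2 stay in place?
Choose the 2 fixed points C(11,2) = 55, derange the rest: !9 = Σ_{j=0}^{9} (-1)^j·9!/j! = 362880 - 362880 + 181440 - 60480 + 15120 - 3024 + 504 - 72 + 9 - 1 = 133496. Product = 55 × 133496 = 7342280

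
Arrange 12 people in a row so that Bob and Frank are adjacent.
Treat as block: (12-1)! × 2! = 39916800 × 2 = 79833600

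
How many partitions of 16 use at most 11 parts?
By conjugation, equals partitions of 16 into parts ≤ 11. Let r_j(i) = number of partitions of i into parts ≤ j, for i = 0..16. r_1(i) = 1 for all i; r_j(i) = r_{j-1}(i) + r_j(i-j). Rows j = 2..11: ≤2: 1 1 2 2 3 3 4 4 5 5 6 6 7 7 8 8 9; ≤3: 1 1 2 3 4 5 7 8 10 12 14 16 19 21 24 27 30; ≤4: 1 1 2 3 5 6 9 11 15 18 23 27 34 39 47 54 64; ≤5: 1 1 2 3 5 7 10 13 18 23 30 37 47 57 70 84 101; ≤6: 1 1 2 3 5 7 11 14 20 26 35 44 58 71 90 110 136; ≤7: 1 1 2 3 5 7 11 15 21 28 38 49 65 82 105 131 164; ≤8: 1 1 2 3 5 7 11 15 22 29 40 52 70 89 116 146 186; ≤9: 1 1 2 3 5 7 11 15 22 30 41 54 73 94 123 157 201; ≤10: 1 1 2 3 5 7 11 15 22 30 42 55 75 97 128 164 212; ≤11: 1 1 2 3 5 7 11 15 22 30 42 56 76 99 131 169 219. r_11(16) = 219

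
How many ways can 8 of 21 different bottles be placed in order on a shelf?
P(21,8) = 21!/(21-8)! = 8204716800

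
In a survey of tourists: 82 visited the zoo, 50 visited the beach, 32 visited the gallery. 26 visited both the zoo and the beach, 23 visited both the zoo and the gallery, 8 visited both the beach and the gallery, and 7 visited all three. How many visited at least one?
|A∪B∪C| = 82+50+32-26-23-8+7 = 114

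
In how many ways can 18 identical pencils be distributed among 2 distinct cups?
C(18+2-1, 2-1) = C(19, 1) = 19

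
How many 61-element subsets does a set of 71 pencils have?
C(71,61) = 71!/(61!×10!) = 461738052776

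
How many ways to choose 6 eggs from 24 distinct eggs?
C(24,6) = 24!/(6!×18!) = 134596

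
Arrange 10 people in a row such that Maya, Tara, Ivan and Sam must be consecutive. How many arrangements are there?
Treat the 4 as one block: (10-4+1)! × 4! = 5040 × 24 = 120960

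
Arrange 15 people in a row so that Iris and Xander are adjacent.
Treat as block: (15-1)! × 2! = 87178291200 × 2 = 174356582400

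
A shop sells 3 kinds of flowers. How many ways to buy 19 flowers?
C(19+3-1, 3-1) = C(21, 2) = 210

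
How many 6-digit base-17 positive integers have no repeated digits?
First digit: 16 choices (nonzero). Then descending: 16 × 16 × 15 × 14 × 13 × 12 = 8386560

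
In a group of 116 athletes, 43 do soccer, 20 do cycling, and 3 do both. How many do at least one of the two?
|A∪B| = |A| + |B| - |A∩B| = 43 + 20 - 3 = 60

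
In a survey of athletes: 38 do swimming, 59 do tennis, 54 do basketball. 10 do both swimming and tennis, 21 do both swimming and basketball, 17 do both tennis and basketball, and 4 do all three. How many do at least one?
|A∪B∪C| = 38+59+54-10-21-17+4 = 107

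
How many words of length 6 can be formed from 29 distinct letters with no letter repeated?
P(29,6) = 29!/(29-6)! = 342014400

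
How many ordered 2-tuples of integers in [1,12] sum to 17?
Coefficient of x^17 in (x + x² + ... + x^12)^2. By inclusion-exclusion on dice exceeding 12: Σ_j (-1)^j C(2,j)·C(17-1-12j, 1) = C(2,0)·C(16,1) - C(2,1)·C(4,1) = 1·16 - 2·4 = 8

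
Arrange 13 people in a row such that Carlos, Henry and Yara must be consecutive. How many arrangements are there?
Treat the 3 as one block: (13-3+1)! × 3! = 39916800 × 6 = 239500800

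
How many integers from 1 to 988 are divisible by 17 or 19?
⌊988/17⌋ + ⌊988/19⌋ - ⌊988/323⌋ = 58 + 52 - 3 = 107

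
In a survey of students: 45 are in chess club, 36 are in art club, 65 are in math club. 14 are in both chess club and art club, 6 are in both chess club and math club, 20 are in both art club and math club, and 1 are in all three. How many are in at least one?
|A∪B∪C| = 45+36+65-14-6-20+1 = 107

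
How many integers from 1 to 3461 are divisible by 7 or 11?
⌊3461/7⌋ + ⌊3461/11⌋ - ⌊3461/77⌋ = 494 + 314 - 44 = 764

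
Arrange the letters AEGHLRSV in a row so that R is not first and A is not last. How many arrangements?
By inclusion-exclusion: 8! - 2×(8-1)! + (8-2)! = 40320 - 10080 + 720 = 30960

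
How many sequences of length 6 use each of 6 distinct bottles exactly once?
6! = 720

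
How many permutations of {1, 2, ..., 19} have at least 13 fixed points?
Exactly j fixed points: C(19,j)·!(19-j); sum over j ≥ 13 (derangement numbers via !m = (m-1)·(!(m-1) + !(m-2)): !0..!6 = 1, 0, 1, 2, 9, 44, 265). Σ_{j=13}^{19} C(19,j)·!(19-j) = C(19,13)·!6 + C(19,14)·!5 + C(19,15)·!4 + C(19,16)·!3 + C(19,17)·!2 + C(19,18)·!1 + C(19,19)·!0 = 27132·265 + 11628·44 + 3876·9 + 969·2 + 171·1 + 19·0 + 1·1 = 7738606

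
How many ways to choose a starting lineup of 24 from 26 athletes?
C(26,24) = 26!/(24!×2!) = 325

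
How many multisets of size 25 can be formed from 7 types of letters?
C(25+7-1, 7-1) = C(31, 6) = 736281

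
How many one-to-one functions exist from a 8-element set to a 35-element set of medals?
P(35,8) = 35!/(35-8)! = 948964262400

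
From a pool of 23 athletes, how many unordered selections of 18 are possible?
C(23,18) = 23!/(18!×5!) = 33649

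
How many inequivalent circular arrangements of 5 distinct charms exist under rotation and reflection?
(5-1)!/2 = 24/2 = 12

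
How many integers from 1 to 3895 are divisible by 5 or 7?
⌊3895/5⌋ + ⌊3895/7⌋ - ⌊3895/35⌋ = 779 + 556 - 111 = 1224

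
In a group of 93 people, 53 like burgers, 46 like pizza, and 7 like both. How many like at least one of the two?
|A∪B| = |A| + |B| - |A∩B| = 53 + 46 - 7 = 92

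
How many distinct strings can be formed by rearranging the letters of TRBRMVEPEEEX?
12! / (1! × 1! × 4! × 1! × 1! × 2! × 1! × 1!) = 9979200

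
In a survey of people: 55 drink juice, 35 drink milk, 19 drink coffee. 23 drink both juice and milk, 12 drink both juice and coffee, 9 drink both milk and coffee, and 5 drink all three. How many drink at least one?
|A∪B∪C| = 55+35+19-23-12-9+5 = 70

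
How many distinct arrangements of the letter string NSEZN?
5! / (1! × 1! × 1! × 2!) = 60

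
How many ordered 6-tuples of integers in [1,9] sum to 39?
Coefficient of x^39 in (x + x² + ... + x^9)^6. By inclusion-exclusion on dice exceeding 9: Σ_j (-1)^j C(6,j)·C(39-1-9j, 5) = C(6,0)·C(38,5) - C(6,1)·C(29,5) + C(6,2)·C(20,5) - C(6,3)·C(11,5) = 1·501942 - 6·118755 + 15·15504 - 20·462 = 12732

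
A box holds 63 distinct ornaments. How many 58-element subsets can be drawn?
C(63,58) = 63!/(58!×5!) = 7028847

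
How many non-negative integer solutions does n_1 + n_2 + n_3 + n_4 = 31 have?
C(31+4-1, 4-1) = C(34, 3) = 5984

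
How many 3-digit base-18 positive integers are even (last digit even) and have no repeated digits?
Last∈{0,2,4,6,8,10,12,14,16}. Last=0: 272. Last nonzero: 8×16×P(16,1) = 2048. Total = 2320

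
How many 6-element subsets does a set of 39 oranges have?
C(39,6) = 39!/(6!×33!) = 3262623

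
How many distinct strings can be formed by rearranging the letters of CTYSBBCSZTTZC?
13! / (3! × 2! × 2! × 3! × 2! × 1!) = 21621600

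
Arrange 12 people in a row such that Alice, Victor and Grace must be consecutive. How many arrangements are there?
Treat the 3 as one block: (12-3+1)! × 3! = 3628800 × 6 = 21772800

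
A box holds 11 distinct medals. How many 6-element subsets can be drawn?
C(11,6) = 11!/(6!×5!) = 462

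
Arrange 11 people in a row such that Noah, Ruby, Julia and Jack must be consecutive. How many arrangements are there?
Treat the 4 as one block: (11-4+1)! × 4! = 40320 × 24 = 967680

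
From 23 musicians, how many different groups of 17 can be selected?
C(23,17) = 23!/(17!×6!) = 100947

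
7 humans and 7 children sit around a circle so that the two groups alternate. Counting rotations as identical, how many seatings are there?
Fix one of the humans: (7-1)! ways for the remaining humans, × 7! ways for the children = 720 × 5040 = 3628800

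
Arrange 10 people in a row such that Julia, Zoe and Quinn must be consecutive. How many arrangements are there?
Treat the 3 as one block: (10-3+1)! × 3! = 40320 × 6 = 241920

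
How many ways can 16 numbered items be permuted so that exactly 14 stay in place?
Choose the 14 fixed points C(16,14) = 120, derange the rest: !2 = Σ_{j=0}^{2} (-1)^j·2!/j! = 2 - 2 + 1 = 1. Product = 120 × 1 = 120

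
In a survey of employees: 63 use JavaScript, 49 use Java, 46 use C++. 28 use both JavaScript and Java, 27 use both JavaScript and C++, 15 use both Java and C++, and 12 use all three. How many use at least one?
|A∪B∪C| = 63+49+46-28-27-15+12 = 100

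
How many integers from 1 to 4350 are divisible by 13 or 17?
⌊4350/13⌋ + ⌊4350/17⌋ - ⌊4350/221⌋ = 334 + 255 - 19 = 570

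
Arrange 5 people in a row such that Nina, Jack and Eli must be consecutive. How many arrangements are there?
Treat the 3 as one block: (5-3+1)! × 3! = 6 × 6 = 36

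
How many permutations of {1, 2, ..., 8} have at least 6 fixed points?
Exactly j fixed points: C(8,j)·!(8-j); sum over j ≥ 6 (derangement numbers via !m = (m-1)·(!(m-1) + !(m-2)): !0..!2 = 1, 0, 1). Σ_{j=6}^{8} C(8,j)·!(8-j) = C(8,6)·!2 + C(8,7)·!1 + C(8,8)·!0 = 28·1 + 8·0 + 1·1 = 29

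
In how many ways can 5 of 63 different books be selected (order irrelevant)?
C(63,5) = 63!/(5!×58!) = 7028847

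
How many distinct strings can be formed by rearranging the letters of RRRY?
4! / (1! × 3!) = 4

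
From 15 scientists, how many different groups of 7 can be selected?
C(15,7) = 15!/(7!×8!) = 6435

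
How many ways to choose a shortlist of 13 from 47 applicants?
C(47,13) = 47!/(13!×34!) = 140676848445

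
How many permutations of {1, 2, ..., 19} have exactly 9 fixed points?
Choose the 9 fixed points C(19,9) = 92378, derange the rest: !10 = Σ_{j=0}^{10} (-1)^j·10!/j! = 3628800 - 3628800 + 1814400 - 604800 + 151200 - 30240 + 5040 - 720 + 90 - 10 + 1 = 1334961. Product = 92378 × 1334961 = 123321027258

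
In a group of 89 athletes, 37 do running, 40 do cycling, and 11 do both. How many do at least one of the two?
|A∪B| = |A| + |B| - |A∩B| = 37 + 40 - 11 = 66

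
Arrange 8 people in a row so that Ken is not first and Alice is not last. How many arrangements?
By inclusion-exclusion: 8! - 2×(8-1)! + (8-2)! = 40320 - 10080 + 720 = 30960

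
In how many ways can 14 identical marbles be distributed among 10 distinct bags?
C(14+10-1, 10-1) = C(23, 9) = 817190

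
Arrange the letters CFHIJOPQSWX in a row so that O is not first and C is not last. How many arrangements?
By inclusion-exclusion: 11! - 2×(11-1)! + (11-2)! = 39916800 - 7257600 + 362880 = 33022080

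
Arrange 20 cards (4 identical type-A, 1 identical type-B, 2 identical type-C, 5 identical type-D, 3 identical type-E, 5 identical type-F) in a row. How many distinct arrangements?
20! / (4! × 1! × 2! × 5! × 3! × 5!) = 586637251200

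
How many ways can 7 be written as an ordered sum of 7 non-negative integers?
C(7+7-1, 7-1) = C(13, 6) = 1716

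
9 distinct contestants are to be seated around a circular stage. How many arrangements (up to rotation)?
Circular: fix one position, arrange the rest. (9-1)! = 40320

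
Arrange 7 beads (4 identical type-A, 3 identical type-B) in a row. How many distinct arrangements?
7! / (4! × 3!) = 35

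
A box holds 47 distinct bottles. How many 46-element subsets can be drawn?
C(47,46) = 47!/(46!×1!) = 47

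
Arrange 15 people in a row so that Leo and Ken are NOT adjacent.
Total - adjacent = 15! - (15-1)!×2 = 1307674368000 - 174356582400 = 1133317785600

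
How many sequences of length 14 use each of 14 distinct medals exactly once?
14! = 87178291200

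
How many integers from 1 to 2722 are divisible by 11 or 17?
⌊2722/11⌋ + ⌊2722/17⌋ - ⌊2722/187⌋ = 247 + 160 - 14 = 393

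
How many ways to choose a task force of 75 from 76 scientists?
C(76,75) = 76!/(75!×1!) = 76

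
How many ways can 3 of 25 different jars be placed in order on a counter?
P(25,3) = 25!/(25-3)! = 13800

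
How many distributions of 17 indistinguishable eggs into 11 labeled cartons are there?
C(17+11-1, 11-1) = C(27, 10) = 8436285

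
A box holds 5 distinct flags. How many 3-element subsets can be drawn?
C(5,3) = 5!/(3!×2!) = 10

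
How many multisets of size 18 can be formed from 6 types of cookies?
C(18+6-1, 6-1) = C(23, 5) = 33649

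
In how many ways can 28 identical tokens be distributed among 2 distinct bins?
C(28+2-1, 2-1) = C(29, 1) = 29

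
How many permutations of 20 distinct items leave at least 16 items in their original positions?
Exactly j fixed points: C(20,j)·!(20-j); sum over j ≥ 16 (derangement numbers via !m = (m-1)·(!(m-1) + !(m-2)): !0..!4 = 1, 0, 1, 2, 9). Σ_{j=16}^{20} C(20,j)·!(20-j) = C(20,16)·!4 + C(20,17)·!3 + C(20,18)·!2 + C(20,19)·!1 + C(20,20)·!0 = 4845·9 + 1140·2 + 190·1 + 20·0 + 1·1 = 46076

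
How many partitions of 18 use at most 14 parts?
By conjugation, equals partitions of 18 into parts ≤ 14. Let r_j(i) = number of partitions of i into parts ≤ j, for i = 0..18. r_1(i) = 1 for all i; r_j(i) = r_{j-1}(i) + r_j(i-j). Rows j = 2..14: ≤2: 1 1 2 2 3 3 4 4 5 5 6 6 7 7 8 8 9 9 10; ≤3: 1 1 2 3 4 5 7 8 10 12 14 16 19 21 24 27 30 33 37; ≤4: 1 1 2 3 5 6 9 11 15 18 23 27 34 39 47 54 64 72 84; ≤5: 1 1 2 3 5 7 10 13 18 23 30 37 47 57 70 84 101 119 141; ≤6: 1 1 2 3 5 7 11 14 20 26 35 44 58 71 90 110 136 163 199; ≤7: 1 1 2 3 5 7 11 15 21 28 38 49 65 82 105 131 164 201 248; ≤8: 1 1 2 3 5 7 11 15 22 29 40 52 70 89 116 146 186 230 288; ≤9: 1 1 2 3 5 7 11 15 22 30 41 54 73 94 123 157 201 252 318; ≤10: 1 1 2 3 5 7 11 15 22 30 42 55 75 97 128 164 212 267 340; ≤11: 1 1 2 3 5 7 11 15 22 30 42 56 76 99 131 169 219 278 355; ≤12: 1 1 2 3 5 7 11 15 22 30 42 56 77 100 133 172 224 285 366; ≤13: 1 1 2 3 5 7 11 15 22 30 42 56 77 101 134 174 227 290 373; ≤14: 1 1 2 3 5 7 11 15 22 30 42 56 77 101 135 175 229 293 378. r_14(18) = 378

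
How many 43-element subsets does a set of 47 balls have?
C(47,43) = 47!/(43!×4!) = 178365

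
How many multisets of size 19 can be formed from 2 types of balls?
C(19+2-1, 2-1) = C(20, 1) = 20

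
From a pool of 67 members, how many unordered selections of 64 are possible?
C(67,64) = 67!/(64!×3!) = 47905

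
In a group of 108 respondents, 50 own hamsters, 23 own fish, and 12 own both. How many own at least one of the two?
|A∪B| = |A| + |B| - |A∩B| = 50 + 23 - 12 = 61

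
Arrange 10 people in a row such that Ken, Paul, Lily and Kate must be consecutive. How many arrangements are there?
Treat the 4 as one block: (10-4+1)! × 4! = 5040 × 24 = 120960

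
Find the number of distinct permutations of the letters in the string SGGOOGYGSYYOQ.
13! / (2! × 3! × 4! × 1! × 3!) = 3603600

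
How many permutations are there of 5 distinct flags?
5! = 120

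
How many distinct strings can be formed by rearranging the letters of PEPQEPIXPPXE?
12! / (2! × 3! × 5! × 1! × 1!) = 332640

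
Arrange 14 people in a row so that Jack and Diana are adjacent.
Treat as block: (14-1)! × 2! = 6227020800 × 2 = 12454041600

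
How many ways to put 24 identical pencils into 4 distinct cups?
C(24+4-1, 4-1) = C(27, 3) = 2925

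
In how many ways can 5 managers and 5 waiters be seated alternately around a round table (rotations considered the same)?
Fix one of the managers: (5-1)! ways for the remaining managers, × 5! ways for the waiters = 24 × 120 = 2880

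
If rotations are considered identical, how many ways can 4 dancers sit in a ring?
Circular: fix one position, arrange the rest. (4-1)! = 6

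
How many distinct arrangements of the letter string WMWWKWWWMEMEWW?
14! / (1! × 2! × 3! × 8!) = 180180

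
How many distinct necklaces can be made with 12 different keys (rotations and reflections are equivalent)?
(12-1)!/2 = 39916800/2 = 19958400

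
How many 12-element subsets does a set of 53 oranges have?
C(53,12) = 53!/(12!×41!) = 266783135710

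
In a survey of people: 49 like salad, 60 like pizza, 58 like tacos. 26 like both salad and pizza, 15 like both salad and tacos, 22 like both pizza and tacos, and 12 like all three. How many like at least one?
|A∪B∪C| = 49+60+58-26-15-22+12 = 116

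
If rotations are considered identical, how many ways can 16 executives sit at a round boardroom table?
Circular: fix one position, arrange the rest. (16-1)! = 1307674368000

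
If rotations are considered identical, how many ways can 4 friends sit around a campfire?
Circular: fix one position, arrange the rest. (4-1)! = 6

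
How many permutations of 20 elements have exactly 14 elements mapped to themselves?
Choose the 14 fixed points C(20,14) = 38760, derange the rest: !6 = Σ_{j=0}^{6} (-1)^j·6!/j! = 720 - 720 + 360 - 120 + 30 - 6 + 1 = 265. Product = 38760 × 265 = 10271400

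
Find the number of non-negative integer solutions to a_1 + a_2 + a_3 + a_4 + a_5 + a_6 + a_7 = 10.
C(10+7-1, 7-1) = C(16, 6) = 8008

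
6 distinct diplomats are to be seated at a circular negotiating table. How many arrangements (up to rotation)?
Circular: fix one position, arrange the rest. (6-1)! = 120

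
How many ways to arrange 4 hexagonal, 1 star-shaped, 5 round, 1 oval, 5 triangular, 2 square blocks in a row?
18! / (4! × 1! × 5! × 1! × 5! × 2!) = 9262693440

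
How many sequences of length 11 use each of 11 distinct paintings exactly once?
11! = 39916800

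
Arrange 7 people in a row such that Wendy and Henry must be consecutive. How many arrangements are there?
Treat the 2 as one block: (7-2+1)! × 2! = 720 × 2 = 1440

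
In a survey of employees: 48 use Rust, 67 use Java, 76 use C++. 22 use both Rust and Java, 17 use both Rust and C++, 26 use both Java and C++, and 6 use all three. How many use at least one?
|A∪B∪C| = 48+67+76-22-17-26+6 = 132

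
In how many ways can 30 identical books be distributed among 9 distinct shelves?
C(30+9-1, 9-1) = C(38, 8) = 48903492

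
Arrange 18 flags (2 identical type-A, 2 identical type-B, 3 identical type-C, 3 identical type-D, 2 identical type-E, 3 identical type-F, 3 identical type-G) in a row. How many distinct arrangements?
18! / (2! × 2! × 3! × 3! × 2! × 3! × 3!) = 617512896000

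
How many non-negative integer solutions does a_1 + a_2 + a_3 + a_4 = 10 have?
C(10+4-1, 4-1) = C(13, 3) = 286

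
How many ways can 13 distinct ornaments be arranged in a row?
13! = 6227020800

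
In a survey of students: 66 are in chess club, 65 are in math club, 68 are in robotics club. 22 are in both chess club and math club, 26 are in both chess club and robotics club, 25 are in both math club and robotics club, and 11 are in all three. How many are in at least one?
|A∪B∪C| = 66+65+68-22-26-25+11 = 137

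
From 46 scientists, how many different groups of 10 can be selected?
C(46,10) = 46!/(10!×36!) = 4076350421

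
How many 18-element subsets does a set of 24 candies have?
C(24,18) = 24!/(18!×6!) = 134596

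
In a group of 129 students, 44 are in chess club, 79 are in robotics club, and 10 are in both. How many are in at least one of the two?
|A∪B| = |A| + |B| - |A∩B| = 44 + 79 - 10 = 113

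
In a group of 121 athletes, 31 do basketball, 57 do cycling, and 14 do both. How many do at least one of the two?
|A∪B| = |A| + |B| - |A∩B| = 31 + 57 - 14 = 74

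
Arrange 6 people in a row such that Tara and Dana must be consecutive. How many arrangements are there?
Treat the 2 as one block: (6-2+1)! × 2! = 120 × 2 = 240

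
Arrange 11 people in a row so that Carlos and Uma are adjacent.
Treat as block: (11-1)! × 2! = 3628800 × 2 = 7257600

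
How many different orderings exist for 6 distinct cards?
6! = 720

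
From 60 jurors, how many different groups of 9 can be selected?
C(60,9) = 60!/(9!×51!) = 14783142660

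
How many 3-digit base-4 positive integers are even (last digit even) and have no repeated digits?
Last∈{0,2}. Last=0: 6. Last nonzero: 1×2×P(2,1) = 4. Total = 10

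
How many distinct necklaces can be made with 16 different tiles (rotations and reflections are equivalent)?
(16-1)!/2 = 1307674368000/2 = 653837184000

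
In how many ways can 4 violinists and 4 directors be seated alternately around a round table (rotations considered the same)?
Fix one of the violinists: (4-1)! ways for the remaining violinists, × 4! ways for the directors = 6 × 24 = 144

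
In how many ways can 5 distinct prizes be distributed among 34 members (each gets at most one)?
P(34,5) = 34!/(34-5)! = 33390720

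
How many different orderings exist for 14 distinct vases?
14! = 87178291200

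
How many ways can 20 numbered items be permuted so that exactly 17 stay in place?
Choose the 17 fixed points C(20,17) = 1140, derange the rest: !3 = Σ_{j=0}^{3} (-1)^j·3!/j! = 6 - 6 + 3 - 1 = 2. Product = 1140 × 2 = 2280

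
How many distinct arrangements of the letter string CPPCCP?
6! / (3! × 3!) = 20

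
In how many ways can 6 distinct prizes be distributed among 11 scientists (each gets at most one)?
P(11,6) = 11!/(11-6)! = 332640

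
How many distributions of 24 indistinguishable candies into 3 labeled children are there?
C(24+3-1, 3-1) = C(26, 2) = 325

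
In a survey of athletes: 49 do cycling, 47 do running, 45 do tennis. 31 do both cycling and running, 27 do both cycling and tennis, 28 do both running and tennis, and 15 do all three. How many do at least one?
|A∪B∪C| = 49+47+45-31-27-28+15 = 70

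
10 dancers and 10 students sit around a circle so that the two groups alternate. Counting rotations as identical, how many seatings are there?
Fix one of the dancers: (10-1)! ways for the remaining dancers, × 10! ways for the students = 362880 × 3628800 = 1316818944000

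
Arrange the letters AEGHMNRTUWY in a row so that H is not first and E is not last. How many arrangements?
By inclusion-exclusion: 11! - 2×(11-1)! + (11-2)! = 39916800 - 7257600 + 362880 = 33022080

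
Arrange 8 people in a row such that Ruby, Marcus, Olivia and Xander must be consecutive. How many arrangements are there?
Treat the 4 as one block: (8-4+1)! × 4! = 120 × 24 = 2880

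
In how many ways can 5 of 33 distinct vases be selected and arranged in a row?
P(33,5) = 33!/(33-5)! = 28480320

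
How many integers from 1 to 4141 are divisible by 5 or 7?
⌊4141/5⌋ + ⌊4141/7⌋ - ⌊4141/35⌋ = 828 + 591 - 118 = 1301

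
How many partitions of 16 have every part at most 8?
Let r_j(i) = number of partitions of i into parts ≤ j, for i = 0..16. r_1(i) = 1 for all i; r_j(i) = r_{j-1}(i) + r_j(i-j). Rows j = 2..8: ≤2: 1 1 2 2 3 3 4 4 5 5 6 6 7 7 8 8 9; ≤3: 1 1 2 3 4 5 7 8 10 12 14 16 19 21 24 27 30; ≤4: 1 1 2 3 5 6 9 11 15 18 23 27 34 39 47 54 64; ≤5: 1 1 2 3 5 7 10 13 18 23 30 37 47 57 70 84 101; ≤6: 1 1 2 3 5 7 11 14 20 26 35 44 58 71 90 110 136; ≤7: 1 1 2 3 5 7 11 15 21 28 38 49 65 82 105 131 164; ≤8: 1 1 2 3 5 7 11 15 22 29 40 52 70 89 116 146 186. r_8(16) = 186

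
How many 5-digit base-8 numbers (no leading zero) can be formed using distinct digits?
First digit: 7 choices (nonzero). Then descending: 7 × 7 × 6 × 5 × 4 = 5880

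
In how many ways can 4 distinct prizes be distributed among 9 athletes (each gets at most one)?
P(9,4) = 9!/(9-4)! = 3024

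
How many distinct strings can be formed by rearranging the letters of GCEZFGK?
7! / (1! × 1! × 1! × 2! × 1! × 1!) = 2520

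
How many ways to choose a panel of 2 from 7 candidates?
C(7,2) = 7!/(2!×5!) = 21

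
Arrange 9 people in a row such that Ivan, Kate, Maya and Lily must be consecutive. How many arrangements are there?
Treat the 4 as one block: (9-4+1)! × 4! = 720 × 24 = 17280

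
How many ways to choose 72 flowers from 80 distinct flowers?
C(80,72) = 80!/(72!×8!) = 28987537150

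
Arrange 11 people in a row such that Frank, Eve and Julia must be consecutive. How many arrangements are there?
Treat the 3 as one block: (11-3+1)! × 3! = 362880 × 6 = 2177280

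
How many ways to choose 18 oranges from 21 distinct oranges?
C(21,18) = 21!/(18!×3!) = 1330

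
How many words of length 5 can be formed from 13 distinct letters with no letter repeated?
P(13,5) = 13!/(13-5)! = 154440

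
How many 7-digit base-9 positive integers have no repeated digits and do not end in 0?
Last digit: 8 nonzero choices. First digit: 7 (nonzero, ≠last). Middle 5: P(7,5) = 2520. Total = 141120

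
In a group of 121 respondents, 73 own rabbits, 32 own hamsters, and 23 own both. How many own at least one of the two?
|A∪B| = |A| + |B| - |A∩B| = 73 + 32 - 23 = 82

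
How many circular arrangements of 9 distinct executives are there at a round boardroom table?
Circular: fix one position, arrange the rest. (9-1)! = 40320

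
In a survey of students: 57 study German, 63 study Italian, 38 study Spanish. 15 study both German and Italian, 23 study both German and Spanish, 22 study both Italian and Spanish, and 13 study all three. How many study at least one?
|A∪B∪C| = 57+63+38-15-23-22+13 = 111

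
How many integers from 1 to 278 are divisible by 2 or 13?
⌊278/2⌋ + ⌊278/13⌋ - ⌊278/26⌋ = 139 + 21 - 10 = 150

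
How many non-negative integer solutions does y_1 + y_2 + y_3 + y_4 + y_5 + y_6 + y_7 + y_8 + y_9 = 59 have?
C(59+9-1, 9-1) = C(67, 8) = 6522361560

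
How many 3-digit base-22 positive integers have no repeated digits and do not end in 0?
Last digit: 21 nonzero choices. First digit: 20 (nonzero, ≠last). Middle 1: P(20,1) = 20. Total = 8400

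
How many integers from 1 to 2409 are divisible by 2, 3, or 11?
⌊2409/2⌋+⌊2409/3⌋+⌊2409/11⌋ - ⌊2409/6⌋-⌊2409/22⌋-⌊2409/33⌋ + ⌊2409/66⌋ = 1204+803+219 - 401-109-73 + 36 = 1679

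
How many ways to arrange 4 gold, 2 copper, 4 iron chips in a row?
10! / (4! × 2! × 4!) = 3150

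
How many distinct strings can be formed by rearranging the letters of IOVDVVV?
7! / (1! × 1! × 4! × 1!) = 210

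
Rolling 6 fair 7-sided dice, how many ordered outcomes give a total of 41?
Coefficient of x^41 in (x + x² + ... + x^7)^6. By inclusion-exclusion on dice exceeding 7: Σ_j (-1)^j C(6,j)·C(41-1-7j, 5) = C(6,0)·C(40,5) - C(6,1)·C(33,5) + C(6,2)·C(26,5) - C(6,3)·C(19,5) + C(6,4)·C(12,5) - C(6,5)·C(5,5) = 1·658008 - 6·237336 + 15·65780 - 20·11628 + 15·792 - 6·1 = 6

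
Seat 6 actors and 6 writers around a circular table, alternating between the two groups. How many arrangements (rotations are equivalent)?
Fix one of the actors: (6-1)! ways for the remaining actors, × 6! ways for the writers = 120 × 720 = 86400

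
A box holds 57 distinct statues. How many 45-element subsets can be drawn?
C(57,45) = 57!/(45!×12!) = 707285522580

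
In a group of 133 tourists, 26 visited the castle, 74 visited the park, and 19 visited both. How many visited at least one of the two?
|A∪B| = |A| + |B| - |A∩B| = 26 + 74 - 19 = 81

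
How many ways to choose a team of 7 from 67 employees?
C(67,7) = 67!/(7!×60!) = 869648208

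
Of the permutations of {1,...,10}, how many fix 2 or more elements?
Exactly j fixed points: C(10,j)·!(10-j); sum over j ≥ 2 (derangement numbers via !m = (m-1)·(!(m-1) + !(m-2)): !0..!8 = 1, 0, 1, 2, 9, 44, 265, 1854, 14833). Σ_{j=2}^{10} C(10,j)·!(10-j) = C(10,2)·!8 + C(10,3)·!7 + C(10,4)·!6 + C(10,5)·!5 + C(10,6)·!4 + C(10,7)·!3 + C(10,8)·!2 + C(10,9)·!1 + C(10,10)·!0 = 45·14833 + 120·1854 + 210·265 + 252·44 + 210·9 + 120·2 + 45·1 + 10·0 + 1·1 = 958879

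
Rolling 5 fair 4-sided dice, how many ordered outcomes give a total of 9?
Coefficient of x^9 in (x + x² + ... + x^4)^5. By inclusion-exclusion on dice exceeding 4: Σ_j (-1)^j C(5,j)·C(9-1-4j, 4) = C(5,0)·C(8,4) - C(5,1)·C(4,4) = 1·70 - 5·1 = 65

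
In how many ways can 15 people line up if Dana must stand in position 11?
Fix one position: (15-1)! = 87178291200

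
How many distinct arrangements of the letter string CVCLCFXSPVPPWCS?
15! / (1! × 2! × 1! × 4! × 2! × 3! × 1! × 1!) = 2270268000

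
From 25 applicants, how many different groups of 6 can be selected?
C(25,6) = 25!/(6!×19!) = 177100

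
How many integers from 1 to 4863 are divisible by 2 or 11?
⌊4863/2⌋ + ⌊4863/11⌋ - ⌊4863/22⌋ = 2431 + 442 - 221 = 2652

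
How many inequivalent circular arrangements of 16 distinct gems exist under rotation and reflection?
(16-1)!/2 = 1307674368000/2 = 653837184000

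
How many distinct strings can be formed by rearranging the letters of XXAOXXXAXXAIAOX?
15! / (8! × 4! × 1! × 2!) = 675675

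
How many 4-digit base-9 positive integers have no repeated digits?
First digit: 8 choices (nonzero). Then descending: 8 × 8 × 7 × 6 = 2688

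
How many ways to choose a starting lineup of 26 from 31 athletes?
C(31,26) = 31!/(26!×5!) = 169911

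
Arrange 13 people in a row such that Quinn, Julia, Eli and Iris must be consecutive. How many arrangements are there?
Treat the 4 as one block: (13-4+1)! × 4! = 3628800 × 24 = 87091200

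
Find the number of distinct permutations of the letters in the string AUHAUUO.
7! / (2! × 1! × 1! × 3!) = 420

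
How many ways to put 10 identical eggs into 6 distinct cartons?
C(10+6-1, 6-1) = C(15, 5) = 3003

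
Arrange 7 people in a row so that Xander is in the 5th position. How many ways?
Fix one position: (7-1)! = 720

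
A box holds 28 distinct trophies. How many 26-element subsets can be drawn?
C(28,26) = 28!/(26!×2!) = 378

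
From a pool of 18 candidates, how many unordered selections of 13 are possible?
C(18,13) = 18!/(13!×5!) = 8568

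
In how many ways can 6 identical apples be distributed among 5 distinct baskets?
C(6+5-1, 5-1) = C(10, 4) = 210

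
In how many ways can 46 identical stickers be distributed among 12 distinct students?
C(46+12-1, 12-1) = C(57, 11) = 184509266760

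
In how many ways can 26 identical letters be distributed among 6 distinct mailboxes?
C(26+6-1, 6-1) = C(31, 5) = 169911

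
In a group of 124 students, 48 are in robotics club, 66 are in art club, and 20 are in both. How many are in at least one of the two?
|A∪B| = |A| + |B| - |A∩B| = 48 + 66 - 20 = 94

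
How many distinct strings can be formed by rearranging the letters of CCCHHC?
6! / (2! × 4!) = 15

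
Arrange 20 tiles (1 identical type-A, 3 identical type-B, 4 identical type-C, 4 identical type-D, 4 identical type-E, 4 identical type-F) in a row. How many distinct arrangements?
20! / (1! × 3! × 4! × 4! × 4! × 4!) = 1222160940000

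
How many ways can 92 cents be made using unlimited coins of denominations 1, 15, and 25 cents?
Coefficient of x^92 in 1/(1-x^1) · 1/(1-x^15) · 1/(1-x^25). Case on j = number of 25-cent coins (j = 0..3); remainder r = 92 - 25j is made from {1,15} in ⌊r/15⌋+1 ways. r = 92, 67, 42, 17 → 7 + 5 + 3 + 2 = 17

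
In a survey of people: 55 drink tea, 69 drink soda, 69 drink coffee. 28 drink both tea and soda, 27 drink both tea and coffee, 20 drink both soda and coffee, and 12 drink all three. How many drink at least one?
|A∪B∪C| = 55+69+69-28-27-20+12 = 130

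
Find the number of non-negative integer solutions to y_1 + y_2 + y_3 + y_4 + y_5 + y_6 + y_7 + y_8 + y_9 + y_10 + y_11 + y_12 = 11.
C(11+12-1, 12-1) = C(22, 11) = 705432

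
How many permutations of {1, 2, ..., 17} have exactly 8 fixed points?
Choose the 8 fixed points C(17,8) = 24310, derange the rest: !9 = Σ_{j=0}^{9} (-1)^j·9!/j! = 362880 - 362880 + 181440 - 60480 + 15120 - 3024 + 504 - 72 + 9 - 1 = 133496. Product = 24310 × 133496 = 3245287760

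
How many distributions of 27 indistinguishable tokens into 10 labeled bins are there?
C(27+10-1, 10-1) = C(36, 9) = 94143280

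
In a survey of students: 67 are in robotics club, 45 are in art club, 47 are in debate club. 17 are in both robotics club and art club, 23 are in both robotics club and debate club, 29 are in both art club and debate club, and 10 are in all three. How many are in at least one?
|A∪B∪C| = 67+45+47-17-23-29+10 = 100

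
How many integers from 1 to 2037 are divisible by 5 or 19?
⌊2037/5⌋ + ⌊2037/19⌋ - ⌊2037/95⌋ = 407 + 107 - 21 = 493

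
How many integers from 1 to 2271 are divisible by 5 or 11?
⌊2271/5⌋ + ⌊2271/11⌋ - ⌊2271/55⌋ = 454 + 206 - 41 = 619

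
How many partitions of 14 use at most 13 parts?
By conjugation, equals partitions of 14 into parts ≤ 13. Let r_j(i) = number of partitions of i into parts ≤ j, for i = 0..14. r_1(i) = 1 for all i; r_j(i) = r_{j-1}(i) + r_j(i-j). Rows j = 2..13: ≤2: 1 1 2 2 3 3 4 4 5 5 6 6 7 7 8; ≤3: 1 1 2 3 4 5 7 8 10 12 14 16 19 21 24; ≤4: 1 1 2 3 5 6 9 11 15 18 23 27 34 39 47; ≤5: 1 1 2 3 5 7 10 13 18 23 30 37 47 57 70; ≤6: 1 1 2 3 5 7 11 14 20 26 35 44 58 71 90; ≤7: 1 1 2 3 5 7 11 15 21 28 38 49 65 82 105; ≤8: 1 1 2 3 5 7 11 15 22 29 40 52 70 89 116; ≤9: 1 1 2 3 5 7 11 15 22 30 41 54 73 94 123; ≤10: 1 1 2 3 5 7 11 15 22 30 42 55 75 97 128; ≤11: 1 1 2 3 5 7 11 15 22 30 42 56 76 99 131; ≤12: 1 1 2 3 5 7 11 15 22 30 42 56 77 100 133; ≤13: 1 1 2 3 5 7 11 15 22 30 42 56 77 101 134. r_13(14) = 134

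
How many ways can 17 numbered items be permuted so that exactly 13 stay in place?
Choose the 13 fixed points C(17,13) = 2380, derange the rest: !4 = Σ_{j=0}^{4} (-1)^j·4!/j! = 24 - 24 + 12 - 4 + 1 = 9. Product = 2380 × 9 = 21420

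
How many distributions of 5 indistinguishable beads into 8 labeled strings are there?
C(5+8-1, 8-1) = C(12, 7) = 792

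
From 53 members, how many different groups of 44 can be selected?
C(53,44) = 53!/(44!×9!) = 4431613550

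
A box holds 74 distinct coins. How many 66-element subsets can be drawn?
C(74,66) = 74!/(66!×8!) = 15071474661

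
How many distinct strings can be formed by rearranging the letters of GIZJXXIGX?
9! / (1! × 2! × 3! × 1! × 2!) = 15120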